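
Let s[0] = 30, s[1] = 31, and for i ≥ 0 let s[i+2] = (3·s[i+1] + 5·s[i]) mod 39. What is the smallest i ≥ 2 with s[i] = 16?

s[0] = 30; s[1] = 31; s[2] = 9; s[3] = 26; s[4] = 6; s[5] = 31; s[6] = 6; s[7] = 17; s[8] = 3; s[9] = 16; s[10] = 24; s[11] = 35; s[12] = 30; s[13] = 31.
Since (s[12], s[13]) = (s[0], s[1]) = (30, 31) (two consecutive terms determine the rest), the sequence is periodic with period 12.
The value 16 first appears (with i ≥ 2) at s[9].

9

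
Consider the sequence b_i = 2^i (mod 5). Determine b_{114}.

Listing terms: b_1 = 2, b_2 = 4, b_3 = 3, b_4 = 1, b_5 = 2.
Since b_5 = b_1 = 2, the sequence is periodic with period 4.
(114 - 1) mod 4 = 1, so b_{114} = b_2 = 4.

4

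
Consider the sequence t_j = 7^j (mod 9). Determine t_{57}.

1

Listing terms: t_0 = 1,  t_1 = 7,  t_2 = 4,  t_3 = 1.
The sequence repeats with period 3.
So t_{57} = t_{0 + ((57-0) mod 3)} = t_0 = 1.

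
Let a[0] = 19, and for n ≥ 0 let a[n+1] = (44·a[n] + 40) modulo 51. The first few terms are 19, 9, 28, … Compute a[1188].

Computing terms: a[0] = 19; a[1] = 9; a[2] = 28; a[3] = 48; a[4] = 10; a[5] = 21; a[6] = 46; a[7] = 24; a[8] = 25; a[9] = 18; a[10] = 16; a[11] = 30; a[12] = 34; a[13] = 6; a[14] = 49; a[15] = 3; a[16] = 19.
Since a[16] = a[0] = 19, the sequence is periodic with period 16.
So a[1188] = a[0 + ((1188-0) mod 16)] = a[4] = 10.

10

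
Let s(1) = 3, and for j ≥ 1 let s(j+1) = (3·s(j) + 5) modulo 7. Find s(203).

Listing terms: s(1) = 3; s(2) = 0; s(3) = 5; s(4) = 6; s(5) = 2; s(6) = 4; s(7) = 3.
The sequence repeats with period 6.
So s(203) = s(1 + ((203-1) mod 6)) = s(5) = 2.

2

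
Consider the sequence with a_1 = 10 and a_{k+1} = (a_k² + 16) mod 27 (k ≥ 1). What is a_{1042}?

17

We have a_1 = 10, a_2 = 8, a_3 = 26, a_4 = 17, a_5 = 8.
Since a_5 = a_2 = 8, the sequence is eventually periodic: after a pre-period of length 1 it cycles with period 3.
For k ≥ 2, a_k depends only on (k - 2) mod 3. (1042 - 2) mod 3 = 2, so a_{1042} = a_4 = 17.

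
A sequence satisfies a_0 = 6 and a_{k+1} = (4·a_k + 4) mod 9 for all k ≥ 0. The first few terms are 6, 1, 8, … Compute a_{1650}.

0

Listing terms: a_0 = 6; a_1 = 1; a_2 = 8; a_3 = 0; a_4 = 4; a_5 = 2; a_6 = 3; a_7 = 7; a_8 = 5; a_9 = 6.
Since a_9 = a_0 = 6, the sequence is periodic with period 9.
(1650 - 0) mod 9 = 3, so a_{1650} = a_3 = 0.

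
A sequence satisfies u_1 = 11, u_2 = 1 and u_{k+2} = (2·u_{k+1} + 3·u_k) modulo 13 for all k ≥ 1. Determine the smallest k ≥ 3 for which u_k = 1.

8

u_1 = 11; u_2 = 1; u_3 = 9; u_4 = 8; u_5 = 4; u_6 = 6; u_7 = 11; u_8 = 1.
Since (u_7, u_8) = (u_1, u_2) = (11, 1) (two consecutive terms determine the rest), the sequence is periodic with period 6.
The value 1 next appears (with k ≥ 3) at u_8.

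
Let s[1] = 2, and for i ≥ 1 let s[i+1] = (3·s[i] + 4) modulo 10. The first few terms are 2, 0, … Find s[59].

4

Computing terms: s[1] = 2; s[2] = 0; s[3] = 4; s[4] = 6; s[5] = 2.
Since s[5] = s[1] = 2, the sequence is periodic with period 4.
(59 - 1) mod 4 = 2, so s[59] = s[3] = 4.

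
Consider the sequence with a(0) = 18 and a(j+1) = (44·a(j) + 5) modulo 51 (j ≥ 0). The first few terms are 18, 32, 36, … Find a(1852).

Computing terms: a(0) = 18,  a(1) = 32,  a(2) = 36,  a(3) = 8,  a(4) = 0,  a(5) = 5,  a(6) = 21,  a(7) = 11,  a(8) = 30,  a(9) = 50,  a(10) = 12,  a(11) = 23,  a(12) = 48,  a(13) = 26,  a(14) = 27,  a(15) = 20,  a(16) = 18.
Since a(16) = a(0) = 18, the sequence is periodic with period 16.
So a(1852) = a(0 + ((1852-0) mod 16)) = a(12) = 48.

48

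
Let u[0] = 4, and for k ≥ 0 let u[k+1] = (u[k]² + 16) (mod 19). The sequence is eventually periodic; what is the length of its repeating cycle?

3

We have u[0] = 4; u[1] = 13; u[2] = 14; u[3] = 3; u[4] = 6; u[5] = 14.
Since u[5] = u[2] = 14, the sequence is eventually periodic: after a pre-period of length 2 it cycles with period 3.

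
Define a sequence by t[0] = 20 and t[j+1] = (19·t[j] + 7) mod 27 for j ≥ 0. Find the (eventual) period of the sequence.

27

Listing terms: t[0] = 20, t[1] = 9, t[2] = 16, t[3] = 14, t[4] = 3, t[5] = 10, t[6] = 8, t[7] = 24, t[8] = 4, t[9] = 2, t[10] = 18, t[11] = 25, t[12] = 23, t[13] = 12, t[14] = 19, t[15] = 17, t[16] = 6, t[17] = 13, t[18] = 11, t[19] = 0, t[20] = 7, t[21] = 5, t[22] = 21, t[23] = 1, t[24] = 26, t[25] = 15, t[26] = 22, t[27] = 20.
The sequence repeats with period 27.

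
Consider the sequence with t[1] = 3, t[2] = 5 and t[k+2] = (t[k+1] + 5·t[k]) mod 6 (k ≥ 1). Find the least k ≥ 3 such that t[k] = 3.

4

Computing terms: t[1] = 3; t[2] = 5; t[3] = 2; t[4] = 3; t[5] = 1; t[6] = 4; t[7] = 3; t[8] = 5.
The sequence repeats with period 6.
The value 3 first appears (with k ≥ 3) at t[4].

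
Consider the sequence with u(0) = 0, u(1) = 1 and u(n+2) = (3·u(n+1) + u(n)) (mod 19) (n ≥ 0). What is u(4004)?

u(0) = 0, u(1) = 1, u(2) = 3, u(3) = 10, u(4) = 14, u(5) = 14, u(6) = 18, u(7) = 11, u(8) = 13, u(9) = 12, u(10) = 11, u(11) = 7, u(12) = 13, u(13) = 8, u(14) = 18, u(15) = 5, u(16) = 14, u(17) = 9, u(18) = 3, u(19) = 18, u(20) = 0, u(21) = 18, u(22) = 16, u(23) = 9, u(24) = 5, u(25) = 5, u(26) = 1, u(27) = 8, u(28) = 6, u(29) = 7, u(30) = 8, u(31) = 12, u(32) = 6, u(33) = 11, u(34) = 1, u(35) = 14, u(36) = 5, u(37) = 10, u(38) = 16, u(39) = 1, u(40) = 0, u(41) = 1.
The sequence repeats with period 40.
(4004 - 0) mod 40 = 4, so u(4004) = u(4) = 14.

14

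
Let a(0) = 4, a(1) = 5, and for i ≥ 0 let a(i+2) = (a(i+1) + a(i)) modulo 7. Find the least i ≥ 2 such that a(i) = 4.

Computing terms: a(0) = 4,  a(1) = 5,  a(2) = 2,  a(3) = 0,  a(4) = 2,  a(5) = 2,  a(6) = 4,  a(7) = 6,  a(8) = 3,  a(9) = 2,  a(10) = 5,  a(11) = 0,  a(12) = 5,  a(13) = 5,  a(14) = 3,  a(15) = 1,  a(16) = 4,  a(17) = 5.
The sequence repeats with period 16.
The value 4 first appears (with i ≥ 2) at a(6).

6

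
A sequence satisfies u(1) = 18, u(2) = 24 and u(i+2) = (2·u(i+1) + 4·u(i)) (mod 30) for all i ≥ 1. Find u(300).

12

Listing terms: u(1) = 18,  u(2) = 24,  u(3) = 0,  u(4) = 6,  u(5) = 12,  u(6) = 18,  u(7) = 24.
Since (u(6), u(7)) = (u(1), u(2)) = (18, 24) (two consecutive terms determine the rest), the sequence is periodic with period 5.
(300 - 1) mod 5 = 4, so u(300) = u(5) = 12.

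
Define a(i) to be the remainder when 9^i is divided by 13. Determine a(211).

a(1) = 9; a(2) = 3; a(3) = 1; a(4) = 9.
The sequence repeats with period 3.
(211 - 1) mod 3 = 0, so a(211) = a(1) = 9.

9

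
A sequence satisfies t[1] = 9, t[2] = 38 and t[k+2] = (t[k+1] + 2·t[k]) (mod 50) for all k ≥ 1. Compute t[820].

We have t[1] = 9; t[2] = 38; t[3] = 6; t[4] = 32; t[5] = 44; t[6] = 8; t[7] = 46; t[8] = 12; t[9] = 4; t[10] = 28; t[11] = 36; t[12] = 42; t[13] = 14; t[14] = 48; t[15] = 26; t[16] = 22; t[17] = 24; t[18] = 18; t[19] = 16; t[20] = 2; t[21] = 34; t[22] = 38; t[23] = 6.
Since (t[22], t[23]) = (t[2], t[3]) = (38, 6) (two consecutive terms determine the rest), the sequence is eventually periodic: after a pre-period of length 1 it cycles with period 20.
For k ≥ 2, t[k] depends only on (k - 2) mod 20. (820 - 2) mod 20 = 18, so t[820] = t[20] = 2.

2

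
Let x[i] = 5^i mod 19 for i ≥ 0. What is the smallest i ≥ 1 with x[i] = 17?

4

Computing terms: x[0] = 1, x[1] = 5, x[2] = 6, x[3] = 11, x[4] = 17, x[5] = 9, x[6] = 7, x[7] = 16, x[8] = 4, x[9] = 1.
Since x[9] = x[0] = 1, the sequence is periodic with period 9.
The value 17 first appears (with i ≥ 1) at x[4].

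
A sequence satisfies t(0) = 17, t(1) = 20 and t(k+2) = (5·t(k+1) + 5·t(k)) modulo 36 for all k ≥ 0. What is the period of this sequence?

Computing terms: t(0) = 17,  t(1) = 20,  t(2) = 5,  t(3) = 17,  t(4) = 2,  t(5) = 23,  t(6) = 17,  t(7) = 20.
The sequence repeats with period 6.

6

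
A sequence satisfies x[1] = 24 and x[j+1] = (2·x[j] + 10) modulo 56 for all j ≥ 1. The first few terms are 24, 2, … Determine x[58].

38

Listing terms: x[1] = 24,  x[2] = 2,  x[3] = 14,  x[4] = 38,  x[5] = 30,  x[6] = 14.
Since x[6] = x[3] = 14, the sequence is eventually periodic: after a pre-period of length 2 it cycles with period 3.
For j ≥ 3, x[j] depends only on (j - 3) mod 3. (58 - 3) mod 3 = 1, so x[58] = x[4] = 38.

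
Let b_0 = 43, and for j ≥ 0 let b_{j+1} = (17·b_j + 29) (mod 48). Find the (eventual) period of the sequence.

We have b_0 = 43, b_1 = 40, b_2 = 37, b_3 = 34, b_4 = 31, b_5 = 28, b_6 = 25, b_7 = 22, b_8 = 19, b_9 = 16, b_{10} = 13, b_{11} = 10, b_{12} = 7, b_{13} = 4, b_{14} = 1, b_{15} = 46, b_{16} = 43.
The sequence repeats with period 16.

16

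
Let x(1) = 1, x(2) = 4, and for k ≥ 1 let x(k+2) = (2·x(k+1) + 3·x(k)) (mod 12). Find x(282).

4

Listing terms: x(1) = 1,  x(2) = 4,  x(3) = 11,  x(4) = 10,  x(5) = 5,  x(6) = 4,  x(7) = 11.
Since (x(6), x(7)) = (x(2), x(3)) = (4, 11) (two consecutive terms determine the rest), the sequence is eventually periodic: after a pre-period of length 1 it cycles with period 4.
For k ≥ 2, x(k) depends only on (k - 2) mod 4. (282 - 2) mod 4 = 0, so x(282) = x(2) = 4.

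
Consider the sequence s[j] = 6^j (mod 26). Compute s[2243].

We have s[0] = 1; s[1] = 6; s[2] = 10; s[3] = 8; s[4] = 22; s[5] = 2; s[6] = 12; s[7] = 20; s[8] = 16; s[9] = 18; s[10] = 4; s[11] = 24; s[12] = 14; s[13] = 6.
Since s[13] = s[1] = 6, the sequence is eventually periodic: after a pre-period of length 1 it cycles with period 12.
For j ≥ 1, s[j] depends only on (j - 1) mod 12. (2243 - 1) mod 12 = 10, so s[2243] = s[11] = 24.

24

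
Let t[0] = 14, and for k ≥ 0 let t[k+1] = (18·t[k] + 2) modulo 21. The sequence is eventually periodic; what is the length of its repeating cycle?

3

Listing terms: t[0] = 14,  t[1] = 2,  t[2] = 17,  t[3] = 14.
Since t[3] = t[0] = 14, the sequence is periodic with period 3.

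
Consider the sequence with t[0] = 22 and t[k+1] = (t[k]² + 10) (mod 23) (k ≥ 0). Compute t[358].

16

Computing terms: t[0] = 22; t[1] = 11; t[2] = 16; t[3] = 13; t[4] = 18; t[5] = 12; t[6] = 16.
Since t[6] = t[2] = 16, the sequence is eventually periodic: after a pre-period of length 2 it cycles with period 4.
For k ≥ 2, t[k] depends only on (k - 2) mod 4. (358 - 2) mod 4 = 0, so t[358] = t[2] = 16.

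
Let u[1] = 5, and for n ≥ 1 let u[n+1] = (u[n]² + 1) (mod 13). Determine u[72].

We have u[1] = 5,  u[2] = 0,  u[3] = 1,  u[4] = 2,  u[5] = 5.
The sequence repeats with period 4.
So u[72] = u[1 + ((72-1) mod 4)] = u[4] = 2.

2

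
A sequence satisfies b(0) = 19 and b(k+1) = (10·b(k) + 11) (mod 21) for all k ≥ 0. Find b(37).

Listing terms: b(0) = 19,  b(1) = 12,  b(2) = 5,  b(3) = 19.
Since b(3) = b(0) = 19, the sequence is periodic with period 3.
(37 - 0) mod 3 = 1, so b(37) = b(1) = 12.

12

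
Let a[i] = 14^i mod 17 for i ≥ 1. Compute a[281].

3

Computing terms: a[1] = 14; a[2] = 9; a[3] = 7; a[4] = 13; a[5] = 12; a[6] = 15; a[7] = 6; a[8] = 16; a[9] = 3; a[10] = 8; a[11] = 10; a[12] = 4; a[13] = 5; a[14] = 2; a[15] = 11; a[16] = 1; a[17] = 14.
Since a[17] = a[1] = 14, the sequence is periodic with period 16.
So a[281] = a[1 + ((281-1) mod 16)] = a[9] = 3.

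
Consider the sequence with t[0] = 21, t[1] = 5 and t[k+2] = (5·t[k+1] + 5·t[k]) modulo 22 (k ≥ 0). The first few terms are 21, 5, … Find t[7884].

Computing terms: t[0] = 21,  t[1] = 5,  t[2] = 20,  t[3] = 15,  t[4] = 21,  t[5] = 4,  t[6] = 15,  t[7] = 7,  t[8] = 0,  t[9] = 13,  t[10] = 21,  t[11] = 16,  t[12] = 9,  t[13] = 15,  t[14] = 10,  t[15] = 15,  t[16] = 15,  t[17] = 18,  t[18] = 11,  t[19] = 13,  t[20] = 10,  t[21] = 5,  t[22] = 9,  t[23] = 4,  t[24] = 21,  t[25] = 15,  t[26] = 4,  t[27] = 7,  t[28] = 11,  t[29] = 2,  t[30] = 21,  t[31] = 5.
The sequence repeats with period 30.
So t[7884] = t[0 + ((7884-0) mod 30)] = t[24] = 21.

21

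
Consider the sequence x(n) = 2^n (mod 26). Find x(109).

Listing terms: x(0) = 1,  x(1) = 2,  x(2) = 4,  x(3) = 8,  x(4) = 16,  x(5) = 6,  x(6) = 12,  x(7) = 24,  x(8) = 22,  x(9) = 18,  x(10) = 10,  x(11) = 20,  x(12) = 14,  x(13) = 2.
Since x(13) = x(1) = 2, the sequence is eventually periodic: after a pre-period of length 1 it cycles with period 12.
For n ≥ 1, x(n) depends only on (n - 1) mod 12. (109 - 1) mod 12 = 0, so x(109) = x(1) = 2.

2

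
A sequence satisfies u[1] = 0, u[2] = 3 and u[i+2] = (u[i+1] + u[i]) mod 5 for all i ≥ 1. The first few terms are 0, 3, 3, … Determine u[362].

Listing terms: u[1] = 0,  u[2] = 3,  u[3] = 3,  u[4] = 1,  u[5] = 4,  u[6] = 0,  u[7] = 4,  u[8] = 4,  u[9] = 3,  u[10] = 2,  u[11] = 0,  u[12] = 2,  u[13] = 2,  u[14] = 4,  u[15] = 1,  u[16] = 0,  u[17] = 1,  u[18] = 1,  u[19] = 2,  u[20] = 3,  u[21] = 0,  u[22] = 3.
Since (u[21], u[22]) = (u[1], u[2]) = (0, 3) (two consecutive terms determine the rest), the sequence is periodic with period 20.
So u[362] = u[1 + ((362-1) mod 20)] = u[2] = 3.

3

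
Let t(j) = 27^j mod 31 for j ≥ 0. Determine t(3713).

29

Computing terms: t(0) = 1; t(1) = 27; t(2) = 16; t(3) = 29; t(4) = 8; t(5) = 30; t(6) = 4; t(7) = 15; t(8) = 2; t(9) = 23; t(10) = 1.
Since t(10) = t(0) = 1, the sequence is periodic with period 10.
So t(3713) = t(0 + ((3713-0) mod 10)) = t(3) = 29.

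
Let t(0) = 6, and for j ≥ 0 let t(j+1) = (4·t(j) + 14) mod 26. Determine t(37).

t(0) = 6,  t(1) = 12,  t(2) = 10,  t(3) = 2,  t(4) = 22,  t(5) = 24,  t(6) = 6.
The sequence repeats with period 6.
So t(37) = t(0 + ((37-0) mod 6)) = t(1) = 12.

12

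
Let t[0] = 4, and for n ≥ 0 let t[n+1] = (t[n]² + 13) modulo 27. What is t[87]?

14

t[0] = 4; t[1] = 2; t[2] = 17; t[3] = 5; t[4] = 11; t[5] = 26; t[6] = 14; t[7] = 20; t[8] = 8; t[9] = 23; t[10] = 2.
Since t[10] = t[1] = 2, the sequence is eventually periodic: after a pre-period of length 1 it cycles with period 9.
For n ≥ 1, t[n] depends only on (n - 1) mod 9. (87 - 1) mod 9 = 5, so t[87] = t[6] = 14.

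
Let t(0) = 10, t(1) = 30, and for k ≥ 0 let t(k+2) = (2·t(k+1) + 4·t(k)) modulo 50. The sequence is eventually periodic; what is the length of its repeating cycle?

t(0) = 10, t(1) = 30, t(2) = 0, t(3) = 20, t(4) = 40, t(5) = 10, t(6) = 30.
The sequence repeats with period 5.

5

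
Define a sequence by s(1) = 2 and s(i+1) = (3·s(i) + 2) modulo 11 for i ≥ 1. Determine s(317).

Computing terms: s(1) = 2; s(2) = 8; s(3) = 4; s(4) = 3; s(5) = 0; s(6) = 2.
Since s(6) = s(1) = 2, the sequence is periodic with period 5.
So s(317) = s(1 + ((317-1) mod 5)) = s(2) = 8.

8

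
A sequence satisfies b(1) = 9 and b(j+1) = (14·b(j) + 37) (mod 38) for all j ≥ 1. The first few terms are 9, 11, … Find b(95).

29

b(1) = 9, b(2) = 11, b(3) = 1, b(4) = 13, b(5) = 29, b(6) = 25, b(7) = 7, b(8) = 21, b(9) = 27, b(10) = 35, b(11) = 33, b(12) = 5, b(13) = 31, b(14) = 15, b(15) = 19, b(16) = 37, b(17) = 23, b(18) = 17, b(19) = 9.
The sequence repeats with period 18.
(95 - 1) mod 18 = 4, so b(95) = b(5) = 29.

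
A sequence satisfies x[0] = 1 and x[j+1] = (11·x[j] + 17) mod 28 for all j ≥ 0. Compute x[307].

We have x[0] = 1; x[1] = 0; x[2] = 17; x[3] = 8; x[4] = 21; x[5] = 24; x[6] = 1.
The sequence repeats with period 6.
So x[307] = x[0 + ((307-0) mod 6)] = x[1] = 0.

0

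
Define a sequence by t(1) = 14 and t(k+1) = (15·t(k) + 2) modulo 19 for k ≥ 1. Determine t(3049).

We have t(1) = 14,  t(2) = 3,  t(3) = 9,  t(4) = 4,  t(5) = 5,  t(6) = 1,  t(7) = 17,  t(8) = 10,  t(9) = 0,  t(10) = 2,  t(11) = 13,  t(12) = 7,  t(13) = 12,  t(14) = 11,  t(15) = 15,  t(16) = 18,  t(17) = 6,  t(18) = 16,  t(19) = 14.
The sequence repeats with period 18.
(3049 - 1) mod 18 = 6, so t(3049) = t(7) = 17.

17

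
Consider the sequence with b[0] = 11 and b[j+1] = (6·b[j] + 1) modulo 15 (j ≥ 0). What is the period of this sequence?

5

We have b[0] = 11, b[1] = 7, b[2] = 13, b[3] = 4, b[4] = 10, b[5] = 1, b[6] = 7.
Since b[6] = b[1] = 7, the sequence is eventually periodic: after a pre-period of length 1 it cycles with period 5.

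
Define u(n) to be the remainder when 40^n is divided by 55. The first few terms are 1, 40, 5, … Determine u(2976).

15

Listing terms: u(0) = 1; u(1) = 40; u(2) = 5; u(3) = 35; u(4) = 25; u(5) = 10; u(6) = 15; u(7) = 50; u(8) = 20; u(9) = 30; u(10) = 45; u(11) = 40.
Since u(11) = u(1) = 40, the sequence is eventually periodic: after a pre-period of length 1 it cycles with period 10.
For n ≥ 1, u(n) depends only on (n - 1) mod 10. (2976 - 1) mod 10 = 5, so u(2976) = u(6) = 15.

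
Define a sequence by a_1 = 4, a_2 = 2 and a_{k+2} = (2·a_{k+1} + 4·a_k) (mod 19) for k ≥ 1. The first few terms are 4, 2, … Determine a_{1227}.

Listing terms: a_1 = 4,  a_2 = 2,  a_3 = 1,  a_4 = 10,  a_5 = 5,  a_6 = 12,  a_7 = 6,  a_8 = 3,  a_9 = 11,  a_{10} = 15,  a_{11} = 17,  a_{12} = 18,  a_{13} = 9,  a_{14} = 14,  a_{15} = 7,  a_{16} = 13,  a_{17} = 16,  a_{18} = 8,  a_{19} = 4,  a_{20} = 2.
The sequence repeats with period 18.
(1227 - 1) mod 18 = 2, so a_{1227} = a_3 = 1.

1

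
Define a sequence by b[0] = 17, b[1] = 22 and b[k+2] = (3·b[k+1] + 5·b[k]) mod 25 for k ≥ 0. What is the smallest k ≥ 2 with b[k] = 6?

We have b[0] = 17; b[1] = 22; b[2] = 1; b[3] = 13; b[4] = 19; b[5] = 22; b[6] = 11; b[7] = 18; b[8] = 9; b[9] = 17; b[10] = 21; b[11] = 23; b[12] = 24; b[13] = 12; b[14] = 6; b[15] = 3; b[16] = 14; b[17] = 7; b[18] = 16; b[19] = 8; b[20] = 4; b[21] = 2; b[22] = 1; b[23] = 13.
Since (b[22], b[23]) = (b[2], b[3]) = (1, 13) (two consecutive terms determine the rest), the sequence is eventually periodic: after a pre-period of length 2 it cycles with period 20.
The value 6 first appears (with k ≥ 2) at b[14].

14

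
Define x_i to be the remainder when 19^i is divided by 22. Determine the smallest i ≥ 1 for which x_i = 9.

2

Listing terms: x_0 = 1; x_1 = 19; x_2 = 9; x_3 = 17; x_4 = 15; x_5 = 21; x_6 = 3; x_7 = 13; x_8 = 5; x_9 = 7; x_{10} = 1.
Since x_{10} = x_0 = 1, the sequence is periodic with period 10.
The value 9 first appears (with i ≥ 1) at x_2.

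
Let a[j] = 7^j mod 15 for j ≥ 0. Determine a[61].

We have a[0] = 1, a[1] = 7, a[2] = 4, a[3] = 13, a[4] = 1.
Since a[4] = a[0] = 1, the sequence is periodic with period 4.
So a[61] = a[0 + ((61-0) mod 4)] = a[1] = 7.

7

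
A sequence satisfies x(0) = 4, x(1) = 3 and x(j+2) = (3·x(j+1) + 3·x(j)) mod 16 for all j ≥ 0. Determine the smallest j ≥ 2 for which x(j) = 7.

Listing terms: x(0) = 4,  x(1) = 3,  x(2) = 5,  x(3) = 8,  x(4) = 7,  x(5) = 13,  x(6) = 12,  x(7) = 11,  x(8) = 5,  x(9) = 0,  x(10) = 15,  x(11) = 13,  x(12) = 4,  x(13) = 3.
Since (x(12), x(13)) = (x(0), x(1)) = (4, 3) (two consecutive terms determine the rest), the sequence is periodic with period 12.
The value 7 first appears (with j ≥ 2) at x(4).

4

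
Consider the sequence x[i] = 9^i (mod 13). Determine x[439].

Computing terms: x[0] = 1; x[1] = 9; x[2] = 3; x[3] = 1.
Since x[3] = x[0] = 1, the sequence is periodic with period 3.
(439 - 0) mod 3 = 1, so x[439] = x[1] = 9.

9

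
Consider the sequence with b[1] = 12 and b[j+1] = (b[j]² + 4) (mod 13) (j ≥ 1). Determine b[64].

0

We have b[1] = 12, b[2] = 5, b[3] = 3, b[4] = 0, b[5] = 4, b[6] = 7, b[7] = 1, b[8] = 5.
Since b[8] = b[2] = 5, the sequence is eventually periodic: after a pre-period of length 1 it cycles with period 6.
For j ≥ 2, b[j] depends only on (j - 2) mod 6. (64 - 2) mod 6 = 2, so b[64] = b[4] = 0.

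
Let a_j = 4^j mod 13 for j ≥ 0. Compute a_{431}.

10

Computing terms: a_0 = 1,  a_1 = 4,  a_2 = 3,  a_3 = 12,  a_4 = 9,  a_5 = 10,  a_6 = 1.
Since a_6 = a_0 = 1, the sequence is periodic with period 6.
So a_{431} = a_{0 + ((431-0) mod 6)} = a_5 = 10.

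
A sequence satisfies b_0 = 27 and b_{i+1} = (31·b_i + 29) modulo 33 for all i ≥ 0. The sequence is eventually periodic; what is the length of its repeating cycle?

Listing terms: b_0 = 27, b_1 = 8, b_2 = 13, b_3 = 3, b_4 = 23, b_5 = 16, b_6 = 30, b_7 = 2, b_8 = 25, b_9 = 12, b_{10} = 5, b_{11} = 19, b_{12} = 24, b_{13} = 14, b_{14} = 1, b_{15} = 27.
The sequence repeats with period 15.

15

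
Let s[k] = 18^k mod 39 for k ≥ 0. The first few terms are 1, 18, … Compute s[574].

Listing terms: s[0] = 1,  s[1] = 18,  s[2] = 12,  s[3] = 21,  s[4] = 27,  s[5] = 18.
Since s[5] = s[1] = 18, the sequence is eventually periodic: after a pre-period of length 1 it cycles with period 4.
For k ≥ 1, s[k] depends only on (k - 1) mod 4. (574 - 1) mod 4 = 1, so s[574] = s[2] = 12.

12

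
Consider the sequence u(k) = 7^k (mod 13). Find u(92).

u(1) = 7; u(2) = 10; u(3) = 5; u(4) = 9; u(5) = 11; u(6) = 12; u(7) = 6; u(8) = 3; u(9) = 8; u(10) = 4; u(11) = 2; u(12) = 1; u(13) = 7.
Since u(13) = u(1) = 7, the sequence is periodic with period 12.
So u(92) = u(1 + ((92-1) mod 12)) = u(8) = 3.

3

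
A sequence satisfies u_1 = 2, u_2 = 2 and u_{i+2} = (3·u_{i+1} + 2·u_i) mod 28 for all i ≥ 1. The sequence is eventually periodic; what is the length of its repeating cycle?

u_1 = 2, u_2 = 2, u_3 = 10, u_4 = 6, u_5 = 10, u_6 = 14, u_7 = 6, u_8 = 18, u_9 = 10, u_{10} = 10, u_{11} = 22, u_{12} = 2, u_{13} = 22, u_{14} = 14, u_{15} = 2, u_{16} = 6, u_{17} = 22, u_{18} = 22, u_{19} = 26, u_{20} = 10, u_{21} = 26, u_{22} = 14, u_{23} = 10, u_{24} = 2, u_{25} = 26, u_{26} = 26, u_{27} = 18, u_{28} = 22, u_{29} = 18, u_{30} = 14, u_{31} = 22, u_{32} = 10, u_{33} = 18, u_{34} = 18, u_{35} = 6, u_{36} = 26, u_{37} = 6, u_{38} = 14, u_{39} = 26, u_{40} = 22, u_{41} = 6, u_{42} = 6, u_{43} = 2, u_{44} = 18, u_{45} = 2, u_{46} = 14, u_{47} = 18, u_{48} = 26, u_{49} = 2, u_{50} = 2.
The sequence repeats with period 48.

48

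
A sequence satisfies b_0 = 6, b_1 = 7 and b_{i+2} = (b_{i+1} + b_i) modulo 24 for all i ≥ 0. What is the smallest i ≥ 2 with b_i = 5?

5

We have b_0 = 6, b_1 = 7, b_2 = 13, b_3 = 20, b_4 = 9, b_5 = 5, b_6 = 14, b_7 = 19, b_8 = 9, b_9 = 4, b_{10} = 13, b_{11} = 17, b_{12} = 6, b_{13} = 23, b_{14} = 5, b_{15} = 4, b_{16} = 9, b_{17} = 13, b_{18} = 22, b_{19} = 11, b_{20} = 9, b_{21} = 20, b_{22} = 5, b_{23} = 1, b_{24} = 6, b_{25} = 7.
The sequence repeats with period 24.
The value 5 first appears (with i ≥ 2) at b_5.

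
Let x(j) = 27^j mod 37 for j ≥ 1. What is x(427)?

27

x(1) = 27,  x(2) = 26,  x(3) = 36,  x(4) = 10,  x(5) = 11,  x(6) = 1,  x(7) = 27.
The sequence repeats with period 6.
(427 - 1) mod 6 = 0, so x(427) = x(1) = 27.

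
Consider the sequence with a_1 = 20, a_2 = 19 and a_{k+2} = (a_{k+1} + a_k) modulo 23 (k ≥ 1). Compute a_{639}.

Listing terms: a_1 = 20; a_2 = 19; a_3 = 16; a_4 = 12; a_5 = 5; a_6 = 17; a_7 = 22; a_8 = 16; a_9 = 15; a_{10} = 8; a_{11} = 0; a_{12} = 8; a_{13} = 8; a_{14} = 16; a_{15} = 1; a_{16} = 17; a_{17} = 18; a_{18} = 12; a_{19} = 7; a_{20} = 19; a_{21} = 3; a_{22} = 22; a_{23} = 2; a_{24} = 1; a_{25} = 3; a_{26} = 4; a_{27} = 7; a_{28} = 11; a_{29} = 18; a_{30} = 6; a_{31} = 1; a_{32} = 7; a_{33} = 8; a_{34} = 15; a_{35} = 0; a_{36} = 15; a_{37} = 15; a_{38} = 7; a_{39} = 22; a_{40} = 6; a_{41} = 5; a_{42} = 11; a_{43} = 16; a_{44} = 4; a_{45} = 20; a_{46} = 1; a_{47} = 21; a_{48} = 22; a_{49} = 20; a_{50} = 19.
Since (a_{49}, a_{50}) = (a_1, a_2) = (20, 19) (two consecutive terms determine the rest), the sequence is periodic with period 48.
So a_{639} = a_{1 + ((639-1) mod 48)} = a_{15} = 1.

1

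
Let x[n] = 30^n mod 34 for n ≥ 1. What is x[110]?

Computing terms: x[1] = 30; x[2] = 16; x[3] = 4; x[4] = 18; x[5] = 30.
The sequence repeats with period 4.
(110 - 1) mod 4 = 1, so x[110] = x[2] = 16.

16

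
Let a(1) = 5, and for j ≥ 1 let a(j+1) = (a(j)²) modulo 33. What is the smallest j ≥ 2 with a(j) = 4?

Listing terms: a(1) = 5; a(2) = 25; a(3) = 31; a(4) = 4; a(5) = 16; a(6) = 25.
Since a(6) = a(2) = 25, the sequence is eventually periodic: after a pre-period of length 1 it cycles with period 4.
The value 4 first appears (with j ≥ 2) at a(4).

4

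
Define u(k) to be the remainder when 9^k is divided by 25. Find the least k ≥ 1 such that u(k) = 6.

2

Listing terms: u(0) = 1; u(1) = 9; u(2) = 6; u(3) = 4; u(4) = 11; u(5) = 24; u(6) = 16; u(7) = 19; u(8) = 21; u(9) = 14; u(10) = 1.
The sequence repeats with period 10.
The value 6 first appears (with k ≥ 1) at u(2).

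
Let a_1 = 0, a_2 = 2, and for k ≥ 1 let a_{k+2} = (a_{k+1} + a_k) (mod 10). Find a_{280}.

2

a_1 = 0; a_2 = 2; a_3 = 2; a_4 = 4; a_5 = 6; a_6 = 0; a_7 = 6; a_8 = 6; a_9 = 2; a_{10} = 8; a_{11} = 0; a_{12} = 8; a_{13} = 8; a_{14} = 6; a_{15} = 4; a_{16} = 0; a_{17} = 4; a_{18} = 4; a_{19} = 8; a_{20} = 2; a_{21} = 0; a_{22} = 2.
The sequence repeats with period 20.
So a_{280} = a_{1 + ((280-1) mod 20)} = a_{20} = 2.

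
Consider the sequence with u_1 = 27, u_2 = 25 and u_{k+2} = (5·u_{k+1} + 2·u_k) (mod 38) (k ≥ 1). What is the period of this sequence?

45

Listing terms: u_1 = 27, u_2 = 25, u_3 = 27, u_4 = 33, u_5 = 29, u_6 = 21, u_7 = 11, u_8 = 21, u_9 = 13, u_{10} = 31, u_{11} = 29, u_{12} = 17, u_{13} = 29, u_{14} = 27, u_{15} = 3, u_{16} = 31, u_{17} = 9, u_{18} = 31, u_{19} = 21, u_{20} = 15, u_{21} = 3, u_{22} = 7, u_{23} = 3, u_{24} = 29, u_{25} = 37, u_{26} = 15, u_{27} = 35, u_{28} = 15, u_{29} = 31, u_{30} = 33, u_{31} = 37, u_{32} = 23, u_{33} = 37, u_{34} = 3, u_{35} = 13, u_{36} = 33, u_{37} = 1, u_{38} = 33, u_{39} = 15, u_{40} = 27, u_{41} = 13, u_{42} = 5, u_{43} = 13, u_{44} = 37, u_{45} = 21, u_{46} = 27, u_{47} = 25.
Since (u_{46}, u_{47}) = (u_1, u_2) = (27, 25) (two consecutive terms determine the rest), the sequence is periodic with period 45.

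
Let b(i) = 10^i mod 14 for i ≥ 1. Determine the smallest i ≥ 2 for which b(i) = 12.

5

Listing terms: b(1) = 10,  b(2) = 2,  b(3) = 6,  b(4) = 4,  b(5) = 12,  b(6) = 8,  b(7) = 10.
Since b(7) = b(1) = 10, the sequence is periodic with period 6.
The value 12 first appears (with i ≥ 2) at b(5).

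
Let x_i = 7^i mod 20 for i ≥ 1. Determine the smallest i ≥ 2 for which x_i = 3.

Listing terms: x_1 = 7; x_2 = 9; x_3 = 3; x_4 = 1; x_5 = 7.
Since x_5 = x_1 = 7, the sequence is periodic with period 4.
The value 3 first appears (with i ≥ 2) at x_3.

3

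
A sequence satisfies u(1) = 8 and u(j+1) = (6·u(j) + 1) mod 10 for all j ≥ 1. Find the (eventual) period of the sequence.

Computing terms: u(1) = 8, u(2) = 9, u(3) = 5, u(4) = 1, u(5) = 7, u(6) = 3, u(7) = 9.
Since u(7) = u(2) = 9, the sequence is eventually periodic: after a pre-period of length 1 it cycles with period 5.

5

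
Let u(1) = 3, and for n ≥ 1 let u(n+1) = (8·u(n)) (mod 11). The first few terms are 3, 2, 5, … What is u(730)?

10

Computing terms: u(1) = 3, u(2) = 2, u(3) = 5, u(4) = 7, u(5) = 1, u(6) = 8, u(7) = 9, u(8) = 6, u(9) = 4, u(10) = 10, u(11) = 3.
The sequence repeats with period 10.
(730 - 1) mod 10 = 9, so u(730) = u(10) = 10.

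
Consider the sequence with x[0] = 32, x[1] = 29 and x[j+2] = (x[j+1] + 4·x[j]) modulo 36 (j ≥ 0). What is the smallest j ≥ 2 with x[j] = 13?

Listing terms: x[0] = 32,  x[1] = 29,  x[2] = 13,  x[3] = 21,  x[4] = 1,  x[5] = 13,  x[6] = 17,  x[7] = 33,  x[8] = 29,  x[9] = 17,  x[10] = 25,  x[11] = 21,  x[12] = 13,  x[13] = 25,  x[14] = 5,  x[15] = 33,  x[16] = 17,  x[17] = 5,  x[18] = 1,  x[19] = 21,  x[20] = 25,  x[21] = 1,  x[22] = 29,  x[23] = 33,  x[24] = 5,  x[25] = 29,  x[26] = 13.
Since (x[25], x[26]) = (x[1], x[2]) = (29, 13) (two consecutive terms determine the rest), the sequence is eventually periodic: after a pre-period of length 1 it cycles with period 24.
The value 13 first appears (with j ≥ 2) at x[2].

2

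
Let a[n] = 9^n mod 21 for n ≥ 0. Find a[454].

Listing terms: a[0] = 1, a[1] = 9, a[2] = 18, a[3] = 15, a[4] = 9.
Since a[4] = a[1] = 9, the sequence is eventually periodic: after a pre-period of length 1 it cycles with period 3.
For n ≥ 1, a[n] depends only on (n - 1) mod 3. (454 - 1) mod 3 = 0, so a[454] = a[1] = 9.

9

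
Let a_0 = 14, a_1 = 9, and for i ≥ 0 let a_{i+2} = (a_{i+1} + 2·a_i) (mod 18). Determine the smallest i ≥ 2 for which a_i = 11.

Listing terms: a_0 = 14, a_1 = 9, a_2 = 1, a_3 = 1, a_4 = 3, a_5 = 5, a_6 = 11, a_7 = 3, a_8 = 7, a_9 = 13, a_{10} = 9, a_{11} = 17, a_{12} = 17, a_{13} = 15, a_{14} = 13, a_{15} = 7, a_{16} = 15, a_{17} = 11, a_{18} = 5, a_{19} = 9, a_{20} = 1.
Since (a_{19}, a_{20}) = (a_1, a_2) = (9, 1) (two consecutive terms determine the rest), the sequence is eventually periodic: after a pre-period of length 1 it cycles with period 18.
The value 11 first appears (with i ≥ 2) at a_6.

6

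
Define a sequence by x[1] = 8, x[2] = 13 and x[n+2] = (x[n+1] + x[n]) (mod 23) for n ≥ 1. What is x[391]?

We have x[1] = 8,  x[2] = 13,  x[3] = 21,  x[4] = 11,  x[5] = 9,  x[6] = 20,  x[7] = 6,  x[8] = 3,  x[9] = 9,  x[10] = 12,  x[11] = 21,  x[12] = 10,  x[13] = 8,  x[14] = 18,  x[15] = 3,  x[16] = 21,  x[17] = 1,  x[18] = 22,  x[19] = 0,  x[20] = 22,  x[21] = 22,  x[22] = 21,  x[23] = 20,  x[24] = 18,  x[25] = 15,  x[26] = 10,  x[27] = 2,  x[28] = 12,  x[29] = 14,  x[30] = 3,  x[31] = 17,  x[32] = 20,  x[33] = 14,  x[34] = 11,  x[35] = 2,  x[36] = 13,  x[37] = 15,  x[38] = 5,  x[39] = 20,  x[40] = 2,  x[41] = 22,  x[42] = 1,  x[43] = 0,  x[44] = 1,  x[45] = 1,  x[46] = 2,  x[47] = 3,  x[48] = 5,  x[49] = 8,  x[50] = 13.
The sequence repeats with period 48.
(391 - 1) mod 48 = 6, so x[391] = x[7] = 6.

6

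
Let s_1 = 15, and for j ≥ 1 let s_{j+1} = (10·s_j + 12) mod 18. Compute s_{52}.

6

We have s_1 = 15, s_2 = 0, s_3 = 12, s_4 = 6, s_5 = 0.
Since s_5 = s_2 = 0, the sequence is eventually periodic: after a pre-period of length 1 it cycles with period 3.
For j ≥ 2, s_j depends only on (j - 2) mod 3. (52 - 2) mod 3 = 2, so s_{52} = s_4 = 6.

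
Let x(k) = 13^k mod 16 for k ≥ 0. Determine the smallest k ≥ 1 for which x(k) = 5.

Listing terms: x(0) = 1, x(1) = 13, x(2) = 9, x(3) = 5, x(4) = 1.
The sequence repeats with period 4.
The value 5 first appears (with k ≥ 1) at x(3).

3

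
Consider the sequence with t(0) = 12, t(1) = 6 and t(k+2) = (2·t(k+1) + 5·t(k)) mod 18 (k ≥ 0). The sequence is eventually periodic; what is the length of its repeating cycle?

We have t(0) = 12,  t(1) = 6,  t(2) = 0,  t(3) = 12,  t(4) = 6.
The sequence repeats with period 3.

3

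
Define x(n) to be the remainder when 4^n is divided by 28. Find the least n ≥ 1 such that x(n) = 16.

2

x(0) = 1, x(1) = 4, x(2) = 16, x(3) = 8, x(4) = 4.
Since x(4) = x(1) = 4, the sequence is eventually periodic: after a pre-period of length 1 it cycles with period 3.
The value 16 first appears (with n ≥ 1) at x(2).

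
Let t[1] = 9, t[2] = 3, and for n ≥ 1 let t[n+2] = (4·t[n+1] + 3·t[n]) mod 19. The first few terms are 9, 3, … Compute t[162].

8

We have t[1] = 9; t[2] = 3; t[3] = 1; t[4] = 13; t[5] = 17; t[6] = 12; t[7] = 4; t[8] = 14; t[9] = 11; t[10] = 10; t[11] = 16; t[12] = 18; t[13] = 6; t[14] = 2; t[15] = 7; t[16] = 15; t[17] = 5; t[18] = 8; t[19] = 9; t[20] = 3.
The sequence repeats with period 18.
So t[162] = t[1 + ((162-1) mod 18)] = t[18] = 8.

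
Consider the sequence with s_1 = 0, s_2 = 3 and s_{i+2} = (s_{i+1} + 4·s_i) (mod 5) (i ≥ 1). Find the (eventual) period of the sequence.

6

Computing terms: s_1 = 0; s_2 = 3; s_3 = 3; s_4 = 0; s_5 = 2; s_6 = 2; s_7 = 0; s_8 = 3.
Since (s_7, s_8) = (s_1, s_2) = (0, 3) (two consecutive terms determine the rest), the sequence is periodic with period 6.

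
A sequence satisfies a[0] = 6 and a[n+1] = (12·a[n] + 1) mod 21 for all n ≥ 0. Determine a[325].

10

a[0] = 6, a[1] = 10, a[2] = 16, a[3] = 4, a[4] = 7, a[5] = 1, a[6] = 13, a[7] = 10.
Since a[7] = a[1] = 10, the sequence is eventually periodic: after a pre-period of length 1 it cycles with period 6.
For n ≥ 1, a[n] depends only on (n - 1) mod 6. (325 - 1) mod 6 = 0, so a[325] = a[1] = 10.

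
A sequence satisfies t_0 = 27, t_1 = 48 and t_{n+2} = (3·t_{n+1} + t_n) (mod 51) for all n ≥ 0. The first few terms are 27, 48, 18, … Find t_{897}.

t_0 = 27, t_1 = 48, t_2 = 18, t_3 = 0, t_4 = 18, t_5 = 3, t_6 = 27, t_7 = 33, t_8 = 24, t_9 = 3, t_{10} = 33, t_{11} = 0, t_{12} = 33, t_{13} = 48, t_{14} = 24, t_{15} = 18, t_{16} = 27, t_{17} = 48.
Since (t_{16}, t_{17}) = (t_0, t_1) = (27, 48) (two consecutive terms determine the rest), the sequence is periodic with period 16.
(897 - 0) mod 16 = 1, so t_{897} = t_1 = 48.

48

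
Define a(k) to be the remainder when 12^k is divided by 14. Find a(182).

a(1) = 12; a(2) = 4; a(3) = 6; a(4) = 2; a(5) = 10; a(6) = 8; a(7) = 12.
Since a(7) = a(1) = 12, the sequence is periodic with period 6.
So a(182) = a(1 + ((182-1) mod 6)) = a(2) = 4.

4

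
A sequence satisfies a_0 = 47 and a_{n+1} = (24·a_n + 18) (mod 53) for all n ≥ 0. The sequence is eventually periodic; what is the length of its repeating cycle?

We have a_0 = 47; a_1 = 33; a_2 = 15; a_3 = 7; a_4 = 27; a_5 = 30; a_6 = 49; a_7 = 28; a_8 = 1; a_9 = 42; a_{10} = 19; a_{11} = 50; a_{12} = 52; a_{13} = 47.
Since a_{13} = a_0 = 47, the sequence is periodic with period 13.

13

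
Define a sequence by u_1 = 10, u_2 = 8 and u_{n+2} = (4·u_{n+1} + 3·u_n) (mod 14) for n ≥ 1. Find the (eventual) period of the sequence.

21

Listing terms: u_1 = 10; u_2 = 8; u_3 = 6; u_4 = 6; u_5 = 0; u_6 = 4; u_7 = 2; u_8 = 6; u_9 = 2; u_{10} = 12; u_{11} = 12; u_{12} = 0; u_{13} = 8; u_{14} = 4; u_{15} = 12; u_{16} = 4; u_{17} = 10; u_{18} = 10; u_{19} = 0; u_{20} = 2; u_{21} = 8; u_{22} = 10; u_{23} = 8.
The sequence repeats with period 21.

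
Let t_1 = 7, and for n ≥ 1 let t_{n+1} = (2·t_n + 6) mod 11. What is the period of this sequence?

Computing terms: t_1 = 7; t_2 = 9; t_3 = 2; t_4 = 10; t_5 = 4; t_6 = 3; t_7 = 1; t_8 = 8; t_9 = 0; t_{10} = 6; t_{11} = 7.
Since t_{11} = t_1 = 7, the sequence is periodic with period 10.

10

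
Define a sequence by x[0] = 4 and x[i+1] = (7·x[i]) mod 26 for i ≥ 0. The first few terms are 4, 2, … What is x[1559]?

8

Computing terms: x[0] = 4, x[1] = 2, x[2] = 14, x[3] = 20, x[4] = 10, x[5] = 18, x[6] = 22, x[7] = 24, x[8] = 12, x[9] = 6, x[10] = 16, x[11] = 8, x[12] = 4.
Since x[12] = x[0] = 4, the sequence is periodic with period 12.
So x[1559] = x[0 + ((1559-0) mod 12)] = x[11] = 8.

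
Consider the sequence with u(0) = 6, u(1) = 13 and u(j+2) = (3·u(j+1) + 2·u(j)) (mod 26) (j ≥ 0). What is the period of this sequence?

12

Computing terms: u(0) = 6; u(1) = 13; u(2) = 25; u(3) = 23; u(4) = 15; u(5) = 13; u(6) = 17; u(7) = 25; u(8) = 5; u(9) = 13; u(10) = 23; u(11) = 17; u(12) = 19; u(13) = 13; u(14) = 25.
Since (u(13), u(14)) = (u(1), u(2)) = (13, 25) (two consecutive terms determine the rest), the sequence is eventually periodic: after a pre-period of length 1 it cycles with period 12.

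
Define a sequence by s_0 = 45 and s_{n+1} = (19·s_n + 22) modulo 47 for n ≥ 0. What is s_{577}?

8

We have s_0 = 45, s_1 = 31, s_2 = 0, s_3 = 22, s_4 = 17, s_5 = 16, s_6 = 44, s_7 = 12, s_8 = 15, s_9 = 25, s_{10} = 27, s_{11} = 18, s_{12} = 35, s_{13} = 29, s_{14} = 9, s_{15} = 5, s_{16} = 23, s_{17} = 36, s_{18} = 1, s_{19} = 41, s_{20} = 2, s_{21} = 13, s_{22} = 34, s_{23} = 10, s_{24} = 24, s_{25} = 8, s_{26} = 33, s_{27} = 38, s_{28} = 39, s_{29} = 11, s_{30} = 43, s_{31} = 40, s_{32} = 30, s_{33} = 28, s_{34} = 37, s_{35} = 20, s_{36} = 26, s_{37} = 46, s_{38} = 3, s_{39} = 32, s_{40} = 19, s_{41} = 7, s_{42} = 14, s_{43} = 6, s_{44} = 42, s_{45} = 21, s_{46} = 45.
The sequence repeats with period 46.
(577 - 0) mod 46 = 25, so s_{577} = s_{25} = 8.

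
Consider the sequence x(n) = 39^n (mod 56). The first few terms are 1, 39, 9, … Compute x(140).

9

Computing terms: x(0) = 1; x(1) = 39; x(2) = 9; x(3) = 15; x(4) = 25; x(5) = 23; x(6) = 1.
The sequence repeats with period 6.
(140 - 0) mod 6 = 2, so x(140) = x(2) = 9.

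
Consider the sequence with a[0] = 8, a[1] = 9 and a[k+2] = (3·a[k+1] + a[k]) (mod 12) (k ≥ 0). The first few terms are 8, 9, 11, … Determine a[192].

Computing terms: a[0] = 8; a[1] = 9; a[2] = 11; a[3] = 6; a[4] = 5; a[5] = 9; a[6] = 8; a[7] = 9.
The sequence repeats with period 6.
So a[192] = a[0 + ((192-0) mod 6)] = a[0] = 8.

8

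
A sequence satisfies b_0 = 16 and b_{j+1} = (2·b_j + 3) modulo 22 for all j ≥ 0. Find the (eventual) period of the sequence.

Listing terms: b_0 = 16; b_1 = 13; b_2 = 7; b_3 = 17; b_4 = 15; b_5 = 11; b_6 = 3; b_7 = 9; b_8 = 21; b_9 = 1; b_{10} = 5; b_{11} = 13.
Since b_{11} = b_1 = 13, the sequence is eventually periodic: after a pre-period of length 1 it cycles with period 10.

10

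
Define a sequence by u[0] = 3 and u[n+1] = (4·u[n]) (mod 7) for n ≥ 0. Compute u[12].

3

We have u[0] = 3,  u[1] = 5,  u[2] = 6,  u[3] = 3.
Since u[3] = u[0] = 3, the sequence is periodic with period 3.
So u[12] = u[0 + ((12-0) mod 3)] = u[0] = 3.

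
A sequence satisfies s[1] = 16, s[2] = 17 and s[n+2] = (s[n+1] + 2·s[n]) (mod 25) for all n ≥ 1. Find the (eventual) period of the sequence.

20

We have s[1] = 16; s[2] = 17; s[3] = 24; s[4] = 8; s[5] = 6; s[6] = 22; s[7] = 9; s[8] = 3; s[9] = 21; s[10] = 2; s[11] = 19; s[12] = 23; s[13] = 11; s[14] = 7; s[15] = 4; s[16] = 18; s[17] = 1; s[18] = 12; s[19] = 14; s[20] = 13; s[21] = 16; s[22] = 17.
Since (s[21], s[22]) = (s[1], s[2]) = (16, 17) (two consecutive terms determine the rest), the sequence is periodic with period 20.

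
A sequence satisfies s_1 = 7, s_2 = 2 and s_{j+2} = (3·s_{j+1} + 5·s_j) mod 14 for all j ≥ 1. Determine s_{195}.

s_1 = 7; s_2 = 2; s_3 = 13; s_4 = 7; s_5 = 2.
The sequence repeats with period 3.
(195 - 1) mod 3 = 2, so s_{195} = s_3 = 13.

13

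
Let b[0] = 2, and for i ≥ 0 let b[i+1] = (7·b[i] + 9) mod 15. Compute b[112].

2

b[0] = 2,  b[1] = 8,  b[2] = 5,  b[3] = 14,  b[4] = 2.
The sequence repeats with period 4.
So b[112] = b[0 + ((112-0) mod 4)] = b[0] = 2.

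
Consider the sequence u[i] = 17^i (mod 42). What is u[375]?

41

We have u[1] = 17,  u[2] = 37,  u[3] = 41,  u[4] = 25,  u[5] = 5,  u[6] = 1,  u[7] = 17.
The sequence repeats with period 6.
(375 - 1) mod 6 = 2, so u[375] = u[3] = 41.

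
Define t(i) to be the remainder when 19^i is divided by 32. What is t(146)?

9

We have t(1) = 19, t(2) = 9, t(3) = 11, t(4) = 17, t(5) = 3, t(6) = 25, t(7) = 27, t(8) = 1, t(9) = 19.
Since t(9) = t(1) = 19, the sequence is periodic with period 8.
(146 - 1) mod 8 = 1, so t(146) = t(2) = 9.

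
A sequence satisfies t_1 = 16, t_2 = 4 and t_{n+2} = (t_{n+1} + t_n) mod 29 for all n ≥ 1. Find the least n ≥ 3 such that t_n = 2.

9

Computing terms: t_1 = 16; t_2 = 4; t_3 = 20; t_4 = 24; t_5 = 15; t_6 = 10; t_7 = 25; t_8 = 6; t_9 = 2; t_{10} = 8; t_{11} = 10; t_{12} = 18; t_{13} = 28; t_{14} = 17; t_{15} = 16; t_{16} = 4.
Since (t_{15}, t_{16}) = (t_1, t_2) = (16, 4) (two consecutive terms determine the rest), the sequence is periodic with period 14.
The value 2 first appears (with n ≥ 3) at t_9.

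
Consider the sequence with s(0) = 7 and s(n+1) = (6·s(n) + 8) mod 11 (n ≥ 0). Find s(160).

s(0) = 7, s(1) = 6, s(2) = 0, s(3) = 8, s(4) = 1, s(5) = 3, s(6) = 4, s(7) = 10, s(8) = 2, s(9) = 9, s(10) = 7.
The sequence repeats with period 10.
So s(160) = s(0 + ((160-0) mod 10)) = s(0) = 7.

7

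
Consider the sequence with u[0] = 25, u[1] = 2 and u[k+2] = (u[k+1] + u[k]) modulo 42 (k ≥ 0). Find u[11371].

Computing terms: u[0] = 25; u[1] = 2; u[2] = 27; u[3] = 29; u[4] = 14; u[5] = 1; u[6] = 15; u[7] = 16; u[8] = 31; u[9] = 5; u[10] = 36; u[11] = 41; u[12] = 35; u[13] = 34; u[14] = 27; u[15] = 19; u[16] = 4; u[17] = 23; u[18] = 27; u[19] = 8; u[20] = 35; u[21] = 1; u[22] = 36; u[23] = 37; u[24] = 31; u[25] = 26; u[26] = 15; u[27] = 41; u[28] = 14; u[29] = 13; u[30] = 27; u[31] = 40; u[32] = 25; u[33] = 23; u[34] = 6; u[35] = 29; u[36] = 35; u[37] = 22; u[38] = 15; u[39] = 37; u[40] = 10; u[41] = 5; u[42] = 15; u[43] = 20; u[44] = 35; u[45] = 13; u[46] = 6; u[47] = 19; u[48] = 25; u[49] = 2.
Since (u[48], u[49]) = (u[0], u[1]) = (25, 2) (two consecutive terms determine the rest), the sequence is periodic with period 48.
So u[11371] = u[0 + ((11371-0) mod 48)] = u[43] = 20.

20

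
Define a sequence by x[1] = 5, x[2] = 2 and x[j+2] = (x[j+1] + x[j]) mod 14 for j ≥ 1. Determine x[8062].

We have x[1] = 5,  x[2] = 2,  x[3] = 7,  x[4] = 9,  x[5] = 2,  x[6] = 11,  x[7] = 13,  x[8] = 10,  x[9] = 9,  x[10] = 5,  x[11] = 0,  x[12] = 5,  x[13] = 5,  x[14] = 10,  x[15] = 1,  x[16] = 11,  x[17] = 12,  x[18] = 9,  x[19] = 7,  x[20] = 2,  x[21] = 9,  x[22] = 11,  x[23] = 6,  x[24] = 3,  x[25] = 9,  x[26] = 12,  x[27] = 7,  x[28] = 5,  x[29] = 12,  x[30] = 3,  x[31] = 1,  x[32] = 4,  x[33] = 5,  x[34] = 9,  x[35] = 0,  x[36] = 9,  x[37] = 9,  x[38] = 4,  x[39] = 13,  x[40] = 3,  x[41] = 2,  x[42] = 5,  x[43] = 7,  x[44] = 12,  x[45] = 5,  x[46] = 3,  x[47] = 8,  x[48] = 11,  x[49] = 5,  x[50] = 2.
Since (x[49], x[50]) = (x[1], x[2]) = (5, 2) (two consecutive terms determine the rest), the sequence is periodic with period 48.
(8062 - 1) mod 48 = 45, so x[8062] = x[46] = 3.

3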